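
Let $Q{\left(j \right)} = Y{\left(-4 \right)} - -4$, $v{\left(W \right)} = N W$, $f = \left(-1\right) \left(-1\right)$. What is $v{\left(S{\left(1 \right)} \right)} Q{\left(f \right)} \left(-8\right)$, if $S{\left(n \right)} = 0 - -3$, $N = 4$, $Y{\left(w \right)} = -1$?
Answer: $-288$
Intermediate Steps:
$f = 1$
$S{\left(n \right)} = 3$ ($S{\left(n \right)} = 0 + 3 = 3$)
$v{\left(W \right)} = 4 W$
$Q{\left(j \right)} = 3$ ($Q{\left(j \right)} = -1 - -4 = -1 + 4 = 3$)
$v{\left(S{\left(1 \right)} \right)} Q{\left(f \right)} \left(-8\right) = 4 \cdot 3 \cdot 3 \left(-8\right) = 12 \cdot 3 \left(-8\right) = 36 \left(-8\right) = -288$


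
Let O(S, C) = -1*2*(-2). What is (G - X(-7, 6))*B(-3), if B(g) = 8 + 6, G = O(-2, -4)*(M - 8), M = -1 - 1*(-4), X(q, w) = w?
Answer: -364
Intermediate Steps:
O(S, C) = 4 (O(S, C) = -2*(-2) = 4)
M = 3 (M = -1 + 4 = 3)
G = -20 (G = 4*(3 - 8) = 4*(-5) = -20)
B(g) = 14
(G - X(-7, 6))*B(-3) = (-20 - 1*6)*14 = (-20 - 6)*14 = -26*14 = -364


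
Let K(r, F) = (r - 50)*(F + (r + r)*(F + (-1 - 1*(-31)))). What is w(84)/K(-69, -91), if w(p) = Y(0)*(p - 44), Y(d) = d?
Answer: 0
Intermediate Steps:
K(r, F) = (-50 + r)*(F + 2*r*(30 + F)) (K(r, F) = (-50 + r)*(F + (2*r)*(F + (-1 + 31))) = (-50 + r)*(F + (2*r)*(F + 30)) = (-50 + r)*(F + (2*r)*(30 + F)) = (-50 + r)*(F + 2*r*(30 + F)))
w(p) = 0 (w(p) = 0*(p - 44) = 0*(-44 + p) = 0)
w(84)/K(-69, -91) = 0/(-3000*(-69) - 50*(-91) + 60*(-69)**2 - 99*(-91)*(-69) + 2*(-91)*(-69)**2) = 0/(207000 + 4550 + 60*4761 - 621621 + 2*(-91)*4761) = 0/(207000 + 4550 + 285660 - 621621 - 866502) = 0/(-990913) = 0*(-1/990913) = 0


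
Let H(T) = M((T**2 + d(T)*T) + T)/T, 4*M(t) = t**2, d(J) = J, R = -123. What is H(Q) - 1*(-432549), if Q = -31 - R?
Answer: 1219724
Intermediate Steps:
M(t) = t**2/4
Q = 92 (Q = -31 - 1*(-123) = -31 + 123 = 92)
H(T) = (T + 2*T**2)**2/(4*T) (H(T) = (((T**2 + T*T) + T)**2/4)/T = (((T**2 + T**2) + T)**2/4)/T = ((2*T**2 + T)**2/4)/T = ((T + 2*T**2)**2/4)/T = (T + 2*T**2)**2/(4*T))
H(Q) - 1*(-432549) = (1/4)*92*(1 + 2*92)**2 - 1*(-432549) = (1/4)*92*(1 + 184)**2 + 432549 = (1/4)*92*185**2 + 432549 = (1/4)*92*34225 + 432549 = 787175 + 432549 = 1219724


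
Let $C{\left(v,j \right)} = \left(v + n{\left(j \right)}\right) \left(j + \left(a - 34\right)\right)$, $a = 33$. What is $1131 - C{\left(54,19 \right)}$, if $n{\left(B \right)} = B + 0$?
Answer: $-183$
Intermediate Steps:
$n{\left(B \right)} = B$
$C{\left(v,j \right)} = \left(-1 + j\right) \left(j + v\right)$ ($C{\left(v,j \right)} = \left(v + j\right) \left(j + \left(33 - 34\right)\right) = \left(j + v\right) \left(j - 1\right) = \left(j + v\right) \left(-1 + j\right) = \left(-1 + j\right) \left(j + v\right)$)
$1131 - C{\left(54,19 \right)} = 1131 - \left(19^{2} - 19 - 54 + 19 \cdot 54\right) = 1131 - \left(361 - 19 - 54 + 1026\right) = 1131 - 1314 = -183$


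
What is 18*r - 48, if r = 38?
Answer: 636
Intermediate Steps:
18*r - 48 = 18*38 - 48 = 684 - 48 = 636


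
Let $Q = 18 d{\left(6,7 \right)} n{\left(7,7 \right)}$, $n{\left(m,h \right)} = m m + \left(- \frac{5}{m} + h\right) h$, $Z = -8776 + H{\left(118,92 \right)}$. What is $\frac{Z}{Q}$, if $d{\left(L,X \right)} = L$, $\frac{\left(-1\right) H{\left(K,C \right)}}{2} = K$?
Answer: $- \frac{751}{837} \approx -0.89725$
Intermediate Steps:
$H{\left(K,C \right)} = - 2 K$
$Z = -9012$ ($Z = -8776 - 236 = -9012$)
$n{\left(m,h \right)} = m^{2} + h \left(h - \frac{5}{m}\right)$ ($n{\left(m,h \right)} = m^{2} + \left(h - \frac{5}{m}\right) h = m^{2} + h \left(h - \frac{5}{m}\right)$)
$Q = 10044$ ($Q = 18 \cdot 6 \left(7^{2} + 7^{2} - \frac{35}{7}\right) = 108 \left(49 + 49 - 35 \cdot \frac{1}{7}\right) = 108 \left(49 + 49 - 5\right) = 108 \cdot 93 = 10044$)
$\frac{Z}{Q} = - \frac{9012}{10044} = \left(-9012\right) \frac{1}{10044} = - \frac{751}{837}$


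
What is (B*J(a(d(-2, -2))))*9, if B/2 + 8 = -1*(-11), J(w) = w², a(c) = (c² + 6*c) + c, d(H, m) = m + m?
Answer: 7776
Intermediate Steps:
d(H, m) = 2*m
a(c) = c² + 7*c
B = 6 (B = -16 + 2*(-1*(-11)) = -16 + 2*11 = -16 + 22 = 6)
(B*J(a(d(-2, -2))))*9 = (6*((2*(-2))*(7 + 2*(-2)))²)*9 = (6*(-4*(7 - 4))²)*9 = (6*(-4*3)²)*9 = (6*(-12)²)*9 = (6*144)*9 = 864*9 = 7776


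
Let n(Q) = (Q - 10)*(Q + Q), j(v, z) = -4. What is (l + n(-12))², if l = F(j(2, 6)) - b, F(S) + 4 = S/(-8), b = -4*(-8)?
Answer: 970225/4 ≈ 2.4256e+5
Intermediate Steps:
b = 32
n(Q) = 2*Q*(-10 + Q) (n(Q) = (-10 + Q)*(2*Q) = 2*Q*(-10 + Q))
F(S) = -4 - S/8 (F(S) = -4 + S/(-8) = -4 + S*(-⅛) = -4 - S/8)
l = -71/2 (l = (-4 - ⅛*(-4)) - 1*32 = (-4 + ½) - 32 = -7/2 - 32 = -71/2 ≈ -35.500)
(l + n(-12))² = (-71/2 + 2*(-12)*(-10 - 12))² = (-71/2 + 2*(-12)*(-22))² = (-71/2 + 528)² = (985/2)² = 970225/4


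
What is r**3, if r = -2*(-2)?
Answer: 64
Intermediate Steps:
r = 4
r**3 = 4**3 = 64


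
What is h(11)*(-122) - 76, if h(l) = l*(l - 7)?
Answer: -5444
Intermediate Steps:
h(l) = l*(-7 + l)
h(11)*(-122) - 76 = (11*(-7 + 11))*(-122) - 76 = (11*4)*(-122) - 76 = 44*(-122) - 76 = -5368 - 76 = -5444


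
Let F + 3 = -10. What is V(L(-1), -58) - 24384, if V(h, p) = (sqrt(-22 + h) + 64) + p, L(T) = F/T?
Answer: -24378 + 3*I ≈ -24378.0 + 3.0*I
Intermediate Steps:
F = -13 (F = -3 - 10 = -13)
L(T) = -13/T
V(h, p) = 64 + p + sqrt(-22 + h) (V(h, p) = (64 + sqrt(-22 + h)) + p = 64 + p + sqrt(-22 + h))
V(L(-1), -58) - 24384 = (64 - 58 + sqrt(-22 - 13/(-1))) - 24384 = (64 - 58 + sqrt(-22 - 13*(-1))) - 24384 = (64 - 58 + sqrt(-22 + 13)) - 24384 = (64 - 58 + sqrt(-9)) - 24384 = (64 - 58 + 3*I) - 24384 = (6 + 3*I) - 24384 = -24378 + 3*I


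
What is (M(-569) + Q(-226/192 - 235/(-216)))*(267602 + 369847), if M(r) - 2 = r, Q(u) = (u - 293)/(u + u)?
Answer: 105759801039/154 ≈ 6.8675e+8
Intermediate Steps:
Q(u) = (-293 + u)/(2*u) (Q(u) = (-293 + u)/((2*u)) = (-293 + u)*(1/(2*u)) = (-293 + u)/(2*u))
M(r) = 2 + r
(M(-569) + Q(-226/192 - 235/(-216)))*(267602 + 369847) = ((2 - 569) + (-293 + (-226/192 - 235/(-216)))/(2*(-226/192 - 235/(-216))))*(267602 + 369847) = (-567 + (-293 + (-226*1/192 - 235*(-1/216)))/(2*(-226*1/192 - 235*(-1/216))))*637449 = (-567 + (-293 + (-113/96 + 235/216))/(2*(-113/96 + 235/216)))*637449 = (-567 + (-293 - 77/864)/(2*(-77/864)))*637449 = (-567 + (½)*(-864/77)*(-253229/864))*637449 = (-567 + 253229/154)*637449 = (165911/154)*637449 = 105759801039/154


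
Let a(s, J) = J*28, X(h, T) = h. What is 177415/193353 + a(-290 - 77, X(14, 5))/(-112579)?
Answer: 19897408909/21767487387 ≈ 0.91409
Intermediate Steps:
a(s, J) = 28*J
177415/193353 + a(-290 - 77, X(14, 5))/(-112579) = 177415/193353 + (28*14)/(-112579) = 177415*(1/193353) + 392*(-1/112579) = 177415/193353 - 392/112579 = 19897408909/21767487387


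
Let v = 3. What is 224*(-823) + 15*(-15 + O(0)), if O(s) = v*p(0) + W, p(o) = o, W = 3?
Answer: -184532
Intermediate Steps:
O(s) = 3 (O(s) = 3*0 + 3 = 0 + 3 = 3)
224*(-823) + 15*(-15 + O(0)) = 224*(-823) + 15*(-15 + 3) = -184352 + 15*(-12) = -184352 - 180 = -184532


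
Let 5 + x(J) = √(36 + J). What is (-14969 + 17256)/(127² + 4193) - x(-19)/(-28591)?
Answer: 65286007/581026302 + √17/28591 ≈ 0.11251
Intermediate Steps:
x(J) = -5 + √(36 + J)
(-14969 + 17256)/(127² + 4193) - x(-19)/(-28591) = (-14969 + 17256)/(127² + 4193) - (-5 + √(36 - 19))/(-28591) = 2287/(16129 + 4193) - (-5 + √17)*(-1)/28591 = 2287/20322 - (5/28591 - √17/28591) = 2287*(1/20322) + (-5/28591 + √17/28591) = 2287/20322 + (-5/28591 + √17/28591) = 65286007/581026302 + √17/28591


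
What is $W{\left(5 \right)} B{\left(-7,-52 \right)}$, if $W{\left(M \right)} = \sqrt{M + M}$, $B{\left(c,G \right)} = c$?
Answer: $- 7 \sqrt{10} \approx -22.136$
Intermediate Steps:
$W{\left(M \right)} = \sqrt{2} \sqrt{M}$ ($W{\left(M \right)} = \sqrt{2 M} = \sqrt{2} \sqrt{M}$)
$W{\left(5 \right)} B{\left(-7,-52 \right)} = \sqrt{2} \sqrt{5} \left(-7\right) = \sqrt{10} \left(-7\right) = - 7 \sqrt{10}$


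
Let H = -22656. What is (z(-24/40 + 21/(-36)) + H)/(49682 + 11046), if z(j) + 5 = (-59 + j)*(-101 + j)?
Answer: -59440559/218620800 ≈ -0.27189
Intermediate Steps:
z(j) = -5 + (-101 + j)*(-59 + j) (z(j) = -5 + (-59 + j)*(-101 + j) = -5 + (-101 + j)*(-59 + j))
(z(-24/40 + 21/(-36)) + H)/(49682 + 11046) = ((5954 + (-24/40 + 21/(-36))² - 160*(-24/40 + 21/(-36))) - 22656)/(49682 + 11046) = ((5954 + (-24*1/40 + 21*(-1/36))² - 160*(-24*1/40 + 21*(-1/36))) - 22656)/60728 = ((5954 + (-⅗ - 7/12)² - 160*(-⅗ - 7/12)) - 22656)*(1/60728) = ((5954 + (-71/60)² - 160*(-71/60)) - 22656)*(1/60728) = ((5954 + 5041/3600 + 568/3) - 22656)*(1/60728) = (22121041/3600 - 22656)*(1/60728) = -59440559/3600*1/60728 = -59440559/218620800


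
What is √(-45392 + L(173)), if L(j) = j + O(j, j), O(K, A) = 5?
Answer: I*√45214 ≈ 212.64*I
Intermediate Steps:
L(j) = 5 + j (L(j) = j + 5 = 5 + j)
√(-45392 + L(173)) = √(-45392 + (5 + 173)) = √(-45392 + 178) = √(-45214) = I*√45214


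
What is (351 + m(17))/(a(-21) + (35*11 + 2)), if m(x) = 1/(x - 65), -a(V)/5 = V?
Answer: 16847/23616 ≈ 0.71337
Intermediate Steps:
a(V) = -5*V
m(x) = 1/(-65 + x)
(351 + m(17))/(a(-21) + (35*11 + 2)) = (351 + 1/(-65 + 17))/(-5*(-21) + (35*11 + 2)) = (351 + 1/(-48))/(105 + (385 + 2)) = (351 - 1/48)/(105 + 387) = (16847/48)/492 = (16847/48)*(1/492) = 16847/23616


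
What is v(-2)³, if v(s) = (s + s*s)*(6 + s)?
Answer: 512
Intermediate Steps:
v(s) = (6 + s)*(s + s²) (v(s) = (s + s²)*(6 + s) = (6 + s)*(s + s²))
v(-2)³ = (-2*(6 + (-2)² + 7*(-2)))³ = (-2*(6 + 4 - 14))³ = (-2*(-4))³ = 8³ = 512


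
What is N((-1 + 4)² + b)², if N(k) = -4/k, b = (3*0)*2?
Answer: 16/81 ≈ 0.19753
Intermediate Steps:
b = 0 (b = 0*2 = 0)
N((-1 + 4)² + b)² = (-4/((-1 + 4)² + 0))² = (-4/(3² + 0))² = (-4/(9 + 0))² = (-4/9)² = 16/81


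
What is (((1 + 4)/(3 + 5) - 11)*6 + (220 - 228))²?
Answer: 78961/16 ≈ 4935.1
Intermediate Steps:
(((1 + 4)/(3 + 5) - 11)*6 + (220 - 228))² = ((5/8 - 11)*6 - 8)² = (-83/8*6 - 8)² = (-249/4 - 8)² = (-281/4)² = 78961/16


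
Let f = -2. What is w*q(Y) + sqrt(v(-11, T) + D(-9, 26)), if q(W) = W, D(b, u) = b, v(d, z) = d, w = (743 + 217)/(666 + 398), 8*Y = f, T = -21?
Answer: -30/133 + 2*I*sqrt(5) ≈ -0.22556 + 4.4721*I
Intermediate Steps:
Y = -1/4 (Y = (1/8)*(-2) = -1/4 ≈ -0.25000)
w = 120/133 (w = 960/1064 = 960*(1/1064) = 120/133 ≈ 0.90226)
w*q(Y) + sqrt(v(-11, T) + D(-9, 26)) = (120/133)*(-1/4) + sqrt(-11 - 9) = -30/133 + sqrt(-20) = -30/133 + 2*I*sqrt(5)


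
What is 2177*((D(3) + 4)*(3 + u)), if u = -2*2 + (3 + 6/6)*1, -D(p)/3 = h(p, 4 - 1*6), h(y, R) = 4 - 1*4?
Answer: 26124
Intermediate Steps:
h(y, R) = 0 (h(y, R) = 4 - 4 = 0)
D(p) = 0 (D(p) = -3*0 = 0)
u = 0 (u = -4 + (3 + 6*(1/6))*1 = -4 + (3 + 1)*1 = -4 + 4*1 = -4 + 4 = 0)
2177*((D(3) + 4)*(3 + u)) = 2177*((0 + 4)*(3 + 0)) = 2177*(4*3) = 2177*12 = 26124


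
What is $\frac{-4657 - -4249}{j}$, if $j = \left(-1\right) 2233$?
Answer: $\frac{408}{2233} \approx 0.18271$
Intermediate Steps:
$j = -2233$
$\frac{-4657 - -4249}{j} = \frac{-4657 - -4249}{-2233} = \left(-4657 + 4249\right) \left(- \frac{1}{2233}\right) = \left(-408\right) \left(- \frac{1}{2233}\right) = \frac{408}{2233}$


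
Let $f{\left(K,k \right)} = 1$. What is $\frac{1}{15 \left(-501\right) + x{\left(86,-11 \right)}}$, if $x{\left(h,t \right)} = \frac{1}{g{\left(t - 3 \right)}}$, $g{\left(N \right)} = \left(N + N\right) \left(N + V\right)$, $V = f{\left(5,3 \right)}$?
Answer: $- \frac{364}{2735459} \approx -0.00013307$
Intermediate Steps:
$V = 1$
$g{\left(N \right)} = 2 N \left(1 + N\right)$ ($g{\left(N \right)} = \left(N + N\right) \left(N + 1\right) = 2 N \left(1 + N\right)$)
$x{\left(h,t \right)} = \frac{1}{2 \left(-3 + t\right) \left(-2 + t\right)}$ ($x{\left(h,t \right)} = \frac{1}{2 \left(t - 3\right) \left(1 + \left(t - 3\right)\right)} = \frac{1}{2 \left(-3 + t\right) \left(1 + \left(-3 + t\right)\right)} = \frac{1}{2 \left(-3 + t\right) \left(-2 + t\right)}$)
$\frac{1}{15 \left(-501\right) + x{\left(86,-11 \right)}} = \frac{1}{15 \left(-501\right) + \frac{1}{2 \left(-3 - 11\right) \left(-2 - 11\right)}} = \frac{1}{-7515 + \frac{1}{2 \left(-14\right) \left(-13\right)}} = \frac{1}{-7515 + \frac{1}{2} \left(- \frac{1}{14}\right) \left(- \frac{1}{13}\right)} = \frac{1}{-7515 + \frac{1}{364}} = \frac{1}{- \frac{2735459}{364}} = - \frac{364}{2735459}$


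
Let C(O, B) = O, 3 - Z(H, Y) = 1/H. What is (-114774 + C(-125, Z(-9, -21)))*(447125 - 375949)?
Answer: -8178051224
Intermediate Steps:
Z(H, Y) = 3 - 1/H
(-114774 + C(-125, Z(-9, -21)))*(447125 - 375949) = (-114774 - 125)*(447125 - 375949) = -114899*71176 = -8178051224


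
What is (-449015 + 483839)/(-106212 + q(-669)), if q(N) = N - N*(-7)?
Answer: -2902/9297 ≈ -0.31214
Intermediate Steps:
q(N) = 8*N (q(N) = N - (-7)*N = N + 7*N = 8*N)
(-449015 + 483839)/(-106212 + q(-669)) = (-449015 + 483839)/(-106212 + 8*(-669)) = 34824/(-106212 - 5352) = 34824/(-111564) = 34824*(-1/111564) = -2902/9297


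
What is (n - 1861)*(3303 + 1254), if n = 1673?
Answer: -856716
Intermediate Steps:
(n - 1861)*(3303 + 1254) = (1673 - 1861)*(3303 + 1254) = -188*4557 = -856716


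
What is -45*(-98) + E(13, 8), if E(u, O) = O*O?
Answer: 4474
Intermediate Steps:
E(u, O) = O²
-45*(-98) + E(13, 8) = -45*(-98) + 8² = 4410 + 64 = 4474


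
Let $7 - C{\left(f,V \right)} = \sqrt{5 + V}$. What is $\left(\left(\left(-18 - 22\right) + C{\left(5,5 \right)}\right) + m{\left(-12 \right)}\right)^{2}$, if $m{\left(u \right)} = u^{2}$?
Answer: $\left(-111 + \sqrt{10}\right)^{2} \approx 11629.0$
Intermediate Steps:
$C{\left(f,V \right)} = 7 - \sqrt{5 + V}$
$\left(\left(\left(-18 - 22\right) + C{\left(5,5 \right)}\right) + m{\left(-12 \right)}\right)^{2} = \left(\left(\left(-18 - 22\right) + \left(7 - \sqrt{5 + 5}\right)\right) + \left(-12\right)^{2}\right)^{2} = \left(\left(-40 + \left(7 - \sqrt{10}\right)\right) + 144\right)^{2} = \left(\left(-33 - \sqrt{10}\right) + 144\right)^{2} = \left(111 - \sqrt{10}\right)^{2}$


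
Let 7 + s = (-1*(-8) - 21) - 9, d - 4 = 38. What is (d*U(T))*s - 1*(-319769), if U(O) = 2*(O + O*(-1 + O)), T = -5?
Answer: 258869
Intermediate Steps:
d = 42 (d = 4 + 38 = 42)
s = -29 (s = -7 + ((-1*(-8) - 21) - 9) = -7 + ((8 - 21) - 9) = -7 + (-13 - 9) = -7 - 22 = -29)
U(O) = 2*O + 2*O*(-1 + O)
(d*U(T))*s - 1*(-319769) = (42*(2*(-5)**2))*(-29) - 1*(-319769) = (42*(2*25))*(-29) + 319769 = (42*50)*(-29) + 319769 = 2100*(-29) + 319769 = -60900 + 319769 = 258869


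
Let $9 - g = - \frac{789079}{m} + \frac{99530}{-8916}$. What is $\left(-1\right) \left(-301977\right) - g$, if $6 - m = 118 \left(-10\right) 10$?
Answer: $\frac{3972204314873}{13157787} \approx 3.0189 \cdot 10^{5}$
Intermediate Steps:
$m = 11806$ ($m = 6 - 118 \left(-10\right) 10 = 6 - \left(-1180\right) 10 = 6 - -11800 = 6 + 11800 = 11806$)
$g = \frac{1144730026}{13157787}$ ($g = 9 - \left(- \frac{789079}{11806} + \frac{99530}{-8916}\right) = 9 - \left(\left(-789079\right) \frac{1}{11806} + 99530 \left(- \frac{1}{8916}\right)\right) = 9 - \left(- \frac{789079}{11806} - \frac{49765}{4458}\right) = 9 - - \frac{1026309943}{13157787} = 9 + \frac{1026309943}{13157787} = \frac{1144730026}{13157787} \approx 87.0$)
$\left(-1\right) \left(-301977\right) - g = \left(-1\right) \left(-301977\right) - \frac{1144730026}{13157787} = 301977 - \frac{1144730026}{13157787} = \frac{3972204314873}{13157787}$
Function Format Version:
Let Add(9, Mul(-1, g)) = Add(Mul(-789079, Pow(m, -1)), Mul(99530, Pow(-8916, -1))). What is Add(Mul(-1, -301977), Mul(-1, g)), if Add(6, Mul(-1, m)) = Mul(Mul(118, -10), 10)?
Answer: Rational(3972204314873, 13157787) ≈ 3.0189e+5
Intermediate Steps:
m = 11806 (m = Add(6, Mul(-1, Mul(Mul(118, -10), 10))) = Add(6, Mul(-1, Mul(-1180, 10))) = Add(6, Mul(-1, -11800)) = Add(6, 11800) = 11806)
g = Rational(1144730026, 13157787) (g = Add(9, Mul(-1, Add(Mul(-789079, Pow(11806, -1)), Mul(99530, Pow(-8916, -1))))) = Add(9, Mul(-1, Add(Mul(-789079, Rational(1, 11806)), Mul(99530, Rational(-1, 8916))))) = Add(9, Mul(-1, Add(Rational(-789079, 11806), Rational(-49765, 4458)))) = Add(9, Mul(-1, Rational(-1026309943, 13157787))) = Add(9, Rational(1026309943, 13157787)) = Rational(1144730026, 13157787) ≈ 87.000)
Add(Mul(-1, -301977), Mul(-1, g)) = Add(Mul(-1, -301977), Mul(-1, Rational(1144730026, 13157787))) = Add(301977, Rational(-1144730026, 13157787)) = Rational(3972204314873, 13157787)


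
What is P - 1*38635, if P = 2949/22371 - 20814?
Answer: -443310210/7457 ≈ -59449.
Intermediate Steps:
P = -155209015/7457 (P = 2949*(1/22371) - 20814 = 983/7457 - 20814 = -155209015/7457 ≈ -20814.)
P - 1*38635 = -155209015/7457 - 1*38635 = -155209015/7457 - 38635 = -443310210/7457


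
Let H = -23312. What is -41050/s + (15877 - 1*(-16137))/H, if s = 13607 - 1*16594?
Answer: 430665891/34816472 ≈ 12.370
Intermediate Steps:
s = -2987 (s = 13607 - 16594 = -2987)
-41050/s + (15877 - 1*(-16137))/H = -41050/(-2987) + (15877 - 1*(-16137))/(-23312) = -41050*(-1/2987) + (15877 + 16137)*(-1/23312) = 41050/2987 + 32014*(-1/23312) = 41050/2987 - 16007/11656 = 430665891/34816472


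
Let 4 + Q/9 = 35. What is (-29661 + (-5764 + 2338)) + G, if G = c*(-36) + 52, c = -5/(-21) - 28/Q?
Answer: -7169671/217 ≈ -33040.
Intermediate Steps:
Q = 279 (Q = -36 + 9*35 = -36 + 315 = 279)
c = 269/1953 (c = -5/(-21) - 28/279 = -5*(-1/21) - 28*1/279 = 5/21 - 28/279 = 269/1953 ≈ 0.13774)
G = 10208/217 (G = (269/1953)*(-36) + 52 = -1076/217 + 52 = 10208/217 ≈ 47.042)
(-29661 + (-5764 + 2338)) + G = (-29661 + (-5764 + 2338)) + 10208/217 = (-29661 - 3426) + 10208/217 = -33087 + 10208/217 = -7169671/217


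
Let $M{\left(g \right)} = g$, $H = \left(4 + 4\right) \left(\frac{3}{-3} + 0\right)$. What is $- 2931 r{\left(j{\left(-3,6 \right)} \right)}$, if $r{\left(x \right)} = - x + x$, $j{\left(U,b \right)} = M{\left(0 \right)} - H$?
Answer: $0$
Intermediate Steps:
$H = -8$ ($H = 8 \left(3 \left(- \frac{1}{3}\right) + 0\right) = 8 \left(-1 + 0\right) = 8 \left(-1\right) = -8$)
$j{\left(U,b \right)} = 8$ ($j{\left(U,b \right)} = 0 - -8 = 0 + 8 = 8$)
$r{\left(x \right)} = 0$
$- 2931 r{\left(j{\left(-3,6 \right)} \right)} = \left(-2931\right) 0 = 0$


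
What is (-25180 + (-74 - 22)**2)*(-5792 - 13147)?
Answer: 302342196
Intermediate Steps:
(-25180 + (-74 - 22)**2)*(-5792 - 13147) = (-25180 + (-96)**2)*(-18939) = (-25180 + 9216)*(-18939) = -15964*(-18939) = 302342196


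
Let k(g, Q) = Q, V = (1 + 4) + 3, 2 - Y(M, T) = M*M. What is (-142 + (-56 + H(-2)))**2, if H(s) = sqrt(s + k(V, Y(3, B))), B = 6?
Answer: 39195 - 1188*I ≈ 39195.0 - 1188.0*I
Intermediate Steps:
Y(M, T) = 2 - M**2 (Y(M, T) = 2 - M*M = 2 - M**2)
V = 8 (V = 5 + 3 = 8)
H(s) = sqrt(-7 + s) (H(s) = sqrt(s + (2 - 1*3**2)) = sqrt(s + (2 - 1*9)) = sqrt(s + (2 - 9)) = sqrt(s - 7) = sqrt(-7 + s))
(-142 + (-56 + H(-2)))**2 = (-142 + (-56 + sqrt(-7 - 2)))**2 = (-142 + (-56 + sqrt(-9)))**2 = (-142 + (-56 + 3*I))**2 = (-198 + 3*I)**2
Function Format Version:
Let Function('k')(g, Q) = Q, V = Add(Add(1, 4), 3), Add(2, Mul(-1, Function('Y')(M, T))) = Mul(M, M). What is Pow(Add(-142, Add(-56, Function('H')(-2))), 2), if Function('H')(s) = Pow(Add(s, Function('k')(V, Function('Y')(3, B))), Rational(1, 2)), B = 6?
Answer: Add(39195, Mul(-1188, I)) ≈ Add(39195., Mul(-1188.0, I))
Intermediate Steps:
Function('Y')(M, T) = Add(2, Mul(-1, Pow(M, 2))) (Function('Y')(M, T) = Add(2, Mul(-1, Mul(M, M))) = Add(2, Mul(-1, Pow(M, 2))))
V = 8 (V = Add(5, 3) = 8)
Function('H')(s) = Pow(Add(-7, s), Rational(1, 2)) (Function('H')(s) = Pow(Add(s, Add(2, Mul(-1, Pow(3, 2)))), Rational(1, 2)) = Pow(Add(s, Add(2, Mul(-1, 9))), Rational(1, 2)) = Pow(Add(s, Add(2, -9)), Rational(1, 2)) = Pow(Add(s, -7), Rational(1, 2)) = Pow(Add(-7, s), Rational(1, 2)))
Pow(Add(-142, Add(-56, Function('H')(-2))), 2) = Pow(Add(-142, Add(-56, Pow(Add(-7, -2), Rational(1, 2)))), 2) = Pow(Add(-142, Add(-56, Pow(-9, Rational(1, 2)))), 2) = Pow(Add(-142, Add(-56, Mul(3, I))), 2) = Pow(Add(-198, Mul(3, I)), 2)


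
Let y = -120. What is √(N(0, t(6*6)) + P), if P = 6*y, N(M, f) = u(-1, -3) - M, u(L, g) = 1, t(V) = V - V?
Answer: I*√719 ≈ 26.814*I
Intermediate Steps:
t(V) = 0
N(M, f) = 1 - M
P = -720 (P = 6*(-120) = -720)
√(N(0, t(6*6)) + P) = √((1 - 1*0) - 720) = √((1 + 0) - 720) = √(1 - 720) = √(-719) = I*√719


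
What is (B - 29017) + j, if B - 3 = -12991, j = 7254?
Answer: -34751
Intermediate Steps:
B = -12988 (B = 3 - 12991 = -12988)
(B - 29017) + j = (-12988 - 29017) + 7254 = -42005 + 7254 = -34751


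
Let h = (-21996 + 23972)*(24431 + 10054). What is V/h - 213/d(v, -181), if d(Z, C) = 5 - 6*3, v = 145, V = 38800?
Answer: 27913129/1703559 ≈ 16.385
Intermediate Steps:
d(Z, C) = -13 (d(Z, C) = 5 - 18 = -13)
h = 68142360 (h = 1976*34485 = 68142360)
V/h - 213/d(v, -181) = 38800/68142360 - 213/(-13) = 38800*(1/68142360) - 213*(-1/13) = 970/1703559 + 213/13 = 27913129/1703559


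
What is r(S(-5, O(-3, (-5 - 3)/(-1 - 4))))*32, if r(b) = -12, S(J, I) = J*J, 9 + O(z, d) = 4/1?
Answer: -384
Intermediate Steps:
O(z, d) = -5 (O(z, d) = -9 + 4/1 = -9 + 4*1 = -9 + 4 = -5)
S(J, I) = J²
r(S(-5, O(-3, (-5 - 3)/(-1 - 4))))*32 = -12*32 = -384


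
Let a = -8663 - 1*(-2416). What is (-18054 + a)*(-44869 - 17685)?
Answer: 1520124754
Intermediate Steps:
a = -6247 (a = -8663 + 2416 = -6247)
(-18054 + a)*(-44869 - 17685) = (-18054 - 6247)*(-44869 - 17685) = -24301*(-62554) = 1520124754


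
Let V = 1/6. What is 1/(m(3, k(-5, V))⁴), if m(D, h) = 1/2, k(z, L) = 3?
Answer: 16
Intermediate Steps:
V = ⅙ ≈ 0.16667
m(D, h) = ½
1/(m(3, k(-5, V))⁴) = 1/((½)⁴) = 1/(1/16) = 16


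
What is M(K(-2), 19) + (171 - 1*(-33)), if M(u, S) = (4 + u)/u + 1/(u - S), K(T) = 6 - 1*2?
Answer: 3089/15 ≈ 205.93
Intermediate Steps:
K(T) = 4 (K(T) = 6 - 2 = 4)
M(u, S) = 1/(u - S) + (4 + u)/u (M(u, S) = (4 + u)/u + 1/(u - S) = 1/(u - S) + (4 + u)/u)
M(K(-2), 19) + (171 - 1*(-33)) = (-1*4² - 5*4 + 4*19 + 19*4)/(4*(19 - 1*4)) + (171 - 1*(-33)) = (-1*16 - 20 + 76 + 76)/(4*(19 - 4)) + (171 + 33) = (¼)*(-16 - 20 + 76 + 76)/15 + 204 = (¼)*(1/15)*116 + 204 = 29/15 + 204 = 3089/15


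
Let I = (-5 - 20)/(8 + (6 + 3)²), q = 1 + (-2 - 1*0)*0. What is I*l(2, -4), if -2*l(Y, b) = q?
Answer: 25/178 ≈ 0.14045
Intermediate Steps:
q = 1 (q = 1 + (-2 + 0)*0 = 1 - 2*0 = 1 + 0 = 1)
l(Y, b) = -½ (l(Y, b) = -½*1 = -½)
I = -25/89 (I = -25/(8 + 9²) = -25/(8 + 81) = -25/89 ≈ -0.28090)
I*l(2, -4) = -25/89*(-½) = 25/178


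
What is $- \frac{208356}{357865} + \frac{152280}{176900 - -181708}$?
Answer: $- \frac{842601927}{5347218830} \approx -0.15758$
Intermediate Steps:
$- \frac{208356}{357865} + \frac{152280}{176900 - -181708} = \left(-208356\right) \frac{1}{357865} + \frac{152280}{176900 + 181708} = - \frac{208356}{357865} + \frac{152280}{358608} = - \frac{208356}{357865} + 152280 \cdot \frac{1}{358608} = - \frac{208356}{357865} + \frac{6345}{14942} = - \frac{842601927}{5347218830}$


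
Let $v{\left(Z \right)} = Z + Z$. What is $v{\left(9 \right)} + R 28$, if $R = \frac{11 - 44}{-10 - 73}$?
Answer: $\frac{2418}{83} \approx 29.133$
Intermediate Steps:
$R = \frac{33}{83}$ ($R = - \frac{33}{-83} = \left(-33\right) \left(- \frac{1}{83}\right) = \frac{33}{83} \approx 0.39759$)
$v{\left(Z \right)} = 2 Z$
$v{\left(9 \right)} + R 28 = 2 \cdot 9 + \frac{33}{83} \cdot 28 = 18 + \frac{924}{83} = \frac{2418}{83}$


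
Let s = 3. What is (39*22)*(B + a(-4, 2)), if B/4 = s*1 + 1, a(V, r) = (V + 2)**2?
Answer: 17160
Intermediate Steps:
a(V, r) = (2 + V)**2
B = 16 (B = 4*(3*1 + 1) = 4*(3 + 1) = 4*4 = 16)
(39*22)*(B + a(-4, 2)) = (39*22)*(16 + (2 - 4)**2) = 858*(16 + (-2)**2) = 858*(16 + 4) = 858*20 = 17160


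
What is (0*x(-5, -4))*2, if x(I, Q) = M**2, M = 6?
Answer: 0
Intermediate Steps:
x(I, Q) = 36 (x(I, Q) = 6**2 = 36)
(0*x(-5, -4))*2 = (0*36)*2 = 0*2 = 0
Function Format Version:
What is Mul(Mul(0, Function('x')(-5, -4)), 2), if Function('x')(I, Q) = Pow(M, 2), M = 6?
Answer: 0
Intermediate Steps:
Function('x')(I, Q) = 36 (Function('x')(I, Q) = Pow(6, 2) = 36)
Mul(Mul(0, Function('x')(-5, -4)), 2) = Mul(Mul(0, 36), 2) = Mul(0, 2) = 0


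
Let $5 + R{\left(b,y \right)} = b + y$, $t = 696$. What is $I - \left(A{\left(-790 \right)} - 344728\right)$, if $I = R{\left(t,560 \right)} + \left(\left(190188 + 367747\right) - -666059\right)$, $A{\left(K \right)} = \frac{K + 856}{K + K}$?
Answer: $\frac{1240278703}{790} \approx 1.57 \cdot 10^{6}$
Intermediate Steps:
$R{\left(b,y \right)} = -5 + b + y$ ($R{\left(b,y \right)} = -5 + \left(b + y\right) = -5 + b + y$)
$A{\left(K \right)} = \frac{856 + K}{2 K}$
$I = 1225245$ ($I = \left(-5 + 696 + 560\right) + \left(\left(190188 + 367747\right) - -666059\right) = 1251 + \left(557935 + 666059\right) = 1251 + 1223994 = 1225245$)
$I - \left(A{\left(-790 \right)} - 344728\right) = 1225245 - \left(\frac{856 - 790}{2 \left(-790\right)} - 344728\right) = 1225245 - \left(\frac{1}{2} \left(- \frac{1}{790}\right) 66 - 344728\right) = 1225245 - \left(- \frac{33}{790} - 344728\right) = 1225245 - - \frac{272335153}{790} = 1225245 + \frac{272335153}{790} = \frac{1240278703}{790}$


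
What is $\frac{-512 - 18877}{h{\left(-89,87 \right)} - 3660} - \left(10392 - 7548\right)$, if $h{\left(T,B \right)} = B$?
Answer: $- \frac{3380741}{1191} \approx -2838.6$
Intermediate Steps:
$\frac{-512 - 18877}{h{\left(-89,87 \right)} - 3660} - \left(10392 - 7548\right) = \frac{-512 - 18877}{87 - 3660} - \left(10392 - 7548\right) = - \frac{19389}{-3573} - 2844 = \left(-19389\right) \left(- \frac{1}{3573}\right) - 2844 = \frac{6463}{1191} - 2844 = - \frac{3380741}{1191}$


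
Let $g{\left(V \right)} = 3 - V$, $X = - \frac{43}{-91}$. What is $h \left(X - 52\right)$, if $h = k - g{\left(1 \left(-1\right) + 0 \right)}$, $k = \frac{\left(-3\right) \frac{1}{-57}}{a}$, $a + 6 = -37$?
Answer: $\frac{2189763}{10621} \approx 206.17$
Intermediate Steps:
$X = \frac{43}{91}$ ($X = \left(-43\right) \left(- \frac{1}{91}\right) = \frac{43}{91} \approx 0.47253$)
$a = -43$ ($a = -6 - 37 = -43$)
$k = - \frac{1}{817}$ ($k = \frac{\left(-3\right) \frac{1}{-57}}{-43} = \left(-3\right) \left(- \frac{1}{57}\right) \left(- \frac{1}{43}\right) = \frac{1}{19} \left(- \frac{1}{43}\right) = - \frac{1}{817} \approx -0.001224$)
$h = - \frac{3269}{817}$ ($h = - \frac{1}{817} - \left(3 - \left(1 \left(-1\right) + 0\right)\right) = - \frac{1}{817} - \left(3 - \left(-1 + 0\right)\right) = - \frac{1}{817} - \left(3 - -1\right) = - \frac{1}{817} - \left(3 + 1\right) = - \frac{1}{817} - 4 = - \frac{3269}{817} \approx -4.0012$)
$h \left(X - 52\right) = - \frac{3269 \left(\frac{43}{91} - 52\right)}{817} = \left(- \frac{3269}{817}\right) \left(- \frac{4689}{91}\right) = \frac{2189763}{10621}$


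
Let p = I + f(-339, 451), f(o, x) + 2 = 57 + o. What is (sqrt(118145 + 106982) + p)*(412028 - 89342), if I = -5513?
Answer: -1870610742 + 322686*sqrt(225127) ≈ -1.7175e+9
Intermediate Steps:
f(o, x) = 55 + o (f(o, x) = -2 + (57 + o) = 55 + o)
p = -5797 (p = -5513 + (55 - 339) = -5513 - 284 = -5797)
(sqrt(118145 + 106982) + p)*(412028 - 89342) = (sqrt(118145 + 106982) - 5797)*(412028 - 89342) = (sqrt(225127) - 5797)*322686 = (-5797 + sqrt(225127))*322686 = -1870610742 + 322686*sqrt(225127)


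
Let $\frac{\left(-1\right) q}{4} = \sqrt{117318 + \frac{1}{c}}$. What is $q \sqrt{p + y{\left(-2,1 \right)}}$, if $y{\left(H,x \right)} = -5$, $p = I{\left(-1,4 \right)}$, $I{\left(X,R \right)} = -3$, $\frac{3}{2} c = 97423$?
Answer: $- \frac{24 i \sqrt{247442978545457}}{97423} \approx - 3875.1 i$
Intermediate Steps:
$c = \frac{194846}{3}$ ($c = \frac{2}{3} \cdot 97423 = \frac{194846}{3} \approx 64949.0$)
$p = -3$
$q = - \frac{6 \sqrt{494885957090914}}{97423}$ ($q = - 4 \sqrt{117318 + \frac{1}{\frac{194846}{3}}} = - 4 \sqrt{117318 + \frac{3}{194846}} = - 4 \sqrt{\frac{22858943031}{194846}} = - 4 \frac{3 \sqrt{494885957090914}}{194846} = - \frac{6 \sqrt{494885957090914}}{97423} \approx -1370.1$)
$q \sqrt{p + y{\left(-2,1 \right)}} = - \frac{6 \sqrt{494885957090914}}{97423} \sqrt{-3 - 5} = - \frac{6 \sqrt{494885957090914}}{97423} \sqrt{-8} = - \frac{6 \sqrt{494885957090914}}{97423} \cdot 2 i \sqrt{2} = - \frac{24 i \sqrt{247442978545457}}{97423}$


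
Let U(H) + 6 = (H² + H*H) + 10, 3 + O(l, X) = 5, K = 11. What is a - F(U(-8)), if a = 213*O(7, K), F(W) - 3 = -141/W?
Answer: 18659/44 ≈ 424.07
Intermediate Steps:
O(l, X) = 2 (O(l, X) = -3 + 5 = 2)
U(H) = 4 + 2*H² (U(H) = -6 + ((H² + H*H) + 10) = -6 + ((H² + H²) + 10) = -6 + (2*H² + 10) = -6 + (10 + 2*H²) = 4 + 2*H²)
F(W) = 3 - 141/W
a = 426 (a = 213*2 = 426)
a - F(U(-8)) = 426 - (3 - 141/(4 + 2*(-8)²)) = 426 - (3 - 141/(4 + 2*64)) = 426 - (3 - 141/(4 + 128)) = 426 - (3 - 141/132) = 426 - (3 - 141*1/132) = 426 - (3 - 47/44) = 426 - 1*85/44 = 426 - 85/44 = 18659/44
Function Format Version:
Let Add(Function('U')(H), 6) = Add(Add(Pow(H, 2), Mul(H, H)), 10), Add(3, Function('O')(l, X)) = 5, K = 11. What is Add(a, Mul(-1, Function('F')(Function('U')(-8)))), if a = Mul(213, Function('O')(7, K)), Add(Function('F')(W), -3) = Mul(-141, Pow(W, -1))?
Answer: Rational(18659, 44) ≈ 424.07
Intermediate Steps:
Function('O')(l, X) = 2 (Function('O')(l, X) = Add(-3, 5) = 2)
Function('U')(H) = Add(4, Mul(2, Pow(H, 2))) (Function('U')(H) = Add(-6, Add(Add(Pow(H, 2), Mul(H, H)), 10)) = Add(-6, Add(Add(Pow(H, 2), Pow(H, 2)), 10)) = Add(-6, Add(Mul(2, Pow(H, 2)), 10)) = Add(-6, Add(10, Mul(2, Pow(H, 2)))) = Add(4, Mul(2, Pow(H, 2))))
Function('F')(W) = Add(3, Mul(-141, Pow(W, -1)))
a = 426 (a = Mul(213, 2) = 426)
Add(a, Mul(-1, Function('F')(Function('U')(-8)))) = Add(426, Mul(-1, Add(3, Mul(-141, Pow(Add(4, Mul(2, Pow(-8, 2))), -1))))) = Add(426, Mul(-1, Add(3, Mul(-141, Pow(Add(4, Mul(2, 64)), -1))))) = Add(426, Mul(-1, Add(3, Mul(-141, Pow(Add(4, 128), -1))))) = Add(426, Mul(-1, Add(3, Mul(-141, Pow(132, -1))))) = Add(426, Mul(-1, Add(3, Mul(-141, Rational(1, 132))))) = Add(426, Mul(-1, Add(3, Rational(-47, 44)))) = Add(426, Mul(-1, Rational(85, 44))) = Add(426, Rational(-85, 44)) = Rational(18659, 44)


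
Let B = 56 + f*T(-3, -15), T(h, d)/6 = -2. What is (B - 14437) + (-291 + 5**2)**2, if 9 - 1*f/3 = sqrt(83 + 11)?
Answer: 56051 + 36*sqrt(94) ≈ 56400.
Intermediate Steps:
T(h, d) = -12 (T(h, d) = 6*(-2) = -12)
f = 27 - 3*sqrt(94) (f = 27 - 3*sqrt(83 + 11) = 27 - 3*sqrt(94) ≈ -2.0861)
B = -268 + 36*sqrt(94) (B = 56 + (27 - 3*sqrt(94))*(-12) = 56 + (-324 + 36*sqrt(94)) = -268 + 36*sqrt(94) ≈ 81.033)
(B - 14437) + (-291 + 5**2)**2 = ((-268 + 36*sqrt(94)) - 14437) + (-291 + 5**2)**2 = (-14705 + 36*sqrt(94)) + (-291 + 25)**2 = (-14705 + 36*sqrt(94)) + (-266)**2 = (-14705 + 36*sqrt(94)) + 70756 = 56051 + 36*sqrt(94)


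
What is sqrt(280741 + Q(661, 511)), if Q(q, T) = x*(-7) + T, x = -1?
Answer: 3*sqrt(31251) ≈ 530.34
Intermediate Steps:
Q(q, T) = 7 + T (Q(q, T) = -1*(-7) + T = 7 + T)
sqrt(280741 + Q(661, 511)) = sqrt(280741 + (7 + 511)) = sqrt(280741 + 518) = sqrt(281259) = 3*sqrt(31251)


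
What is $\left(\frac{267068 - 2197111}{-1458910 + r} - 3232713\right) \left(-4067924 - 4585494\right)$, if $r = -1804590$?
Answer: $\frac{45646593665521311013}{1631750} \approx 2.7974 \cdot 10^{13}$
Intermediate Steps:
$\left(\frac{267068 - 2197111}{-1458910 + r} - 3232713\right) \left(-4067924 - 4585494\right) = \left(\frac{267068 - 2197111}{-1458910 - 1804590} - 3232713\right) \left(-4067924 - 4585494\right) = \left(- \frac{1930043}{-3263500} - 3232713\right) \left(-8653418\right) = \left(\left(-1930043\right) \left(- \frac{1}{3263500}\right) - 3232713\right) \left(-8653418\right) = \left(\frac{1930043}{3263500} - 3232713\right) \left(-8653418\right) = \left(- \frac{10549956945457}{3263500}\right) \left(-8653418\right) = \frac{45646593665521311013}{1631750}$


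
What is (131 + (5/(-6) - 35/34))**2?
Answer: 43375396/2601 ≈ 16676.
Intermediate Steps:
(131 + (5/(-6) - 35/34))**2 = (131 + (5*(-1/6) - 35*1/34))**2 = (131 + (-5/6 - 35/34))**2 = (131 - 95/51)**2 = (6586/51)**2 = 43375396/2601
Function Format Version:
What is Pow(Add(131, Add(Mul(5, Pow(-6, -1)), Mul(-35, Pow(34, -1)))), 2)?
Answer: Rational(43375396, 2601) ≈ 16676.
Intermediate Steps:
Pow(Add(131, Add(Mul(5, Pow(-6, -1)), Mul(-35, Pow(34, -1)))), 2) = Pow(Add(131, Add(Mul(5, Rational(-1, 6)), Mul(-35, Rational(1, 34)))), 2) = Pow(Add(131, Add(Rational(-5, 6), Rational(-35, 34))), 2) = Pow(Add(131, Rational(-95, 51)), 2) = Pow(Rational(6586, 51), 2) = Rational(43375396, 2601)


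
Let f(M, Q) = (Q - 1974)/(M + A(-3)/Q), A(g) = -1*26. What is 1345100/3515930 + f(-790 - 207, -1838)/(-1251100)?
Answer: 38546739055396949/100757355511832250 ≈ 0.38257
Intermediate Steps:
A(g) = -26
f(M, Q) = (-1974 + Q)/(M - 26/Q) (f(M, Q) = (Q - 1974)/(M - 26/Q) = (-1974 + Q)/(M - 26/Q))
1345100/3515930 + f(-790 - 207, -1838)/(-1251100) = 1345100/3515930 - 1838*(-1974 - 1838)/(-26 + (-790 - 207)*(-1838))/(-1251100) = 1345100*(1/3515930) - 1838*(-3812)/(-26 - 997*(-1838))*(-1/1251100) = 134510/351593 - 1838*(-3812)/(-26 + 1832486)*(-1/1251100) = 134510/351593 - 1838*(-3812)/1832460*(-1/1251100) = 134510/351593 - 1838*1/1832460*(-3812)*(-1/1251100) = 134510/351593 + (1751614/458115)*(-1/1251100) = 134510/351593 - 875807/286573838250 = 38546739055396949/100757355511832250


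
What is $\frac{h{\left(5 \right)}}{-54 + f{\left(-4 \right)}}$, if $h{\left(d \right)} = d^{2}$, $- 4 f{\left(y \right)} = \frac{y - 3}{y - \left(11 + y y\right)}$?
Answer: $- \frac{3100}{6703} \approx -0.46248$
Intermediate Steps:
$f{\left(y \right)} = - \frac{-3 + y}{4 \left(-11 + y - y^{2}\right)}$ ($f{\left(y \right)} = - \frac{\left(y - 3\right) \frac{1}{y - \left(11 + y y\right)}}{4} = - \frac{\left(-3 + y\right) \frac{1}{y - \left(11 + y^{2}\right)}}{4} = - \frac{\left(-3 + y\right) \frac{1}{-11 + y - y^{2}}}{4} = - \frac{\frac{1}{-11 + y - y^{2}} \left(-3 + y\right)}{4} = - \frac{-3 + y}{4 \left(-11 + y - y^{2}\right)}$)
$\frac{h{\left(5 \right)}}{-54 + f{\left(-4 \right)}} = \frac{5^{2}}{-54 + \frac{-3 - 4}{4 \left(11 + \left(-4\right)^{2} - -4\right)}} = \frac{1}{-54 + \frac{1}{4} \frac{1}{11 + 16 + 4} \left(-7\right)} 25 = \frac{1}{-54 + \frac{1}{4} \cdot \frac{1}{31} \left(-7\right)} 25 = \frac{1}{-54 - \frac{7}{124}} \cdot 25 = \frac{1}{- \frac{6703}{124}} \cdot 25 = \left(- \frac{124}{6703}\right) 25 = - \frac{3100}{6703}$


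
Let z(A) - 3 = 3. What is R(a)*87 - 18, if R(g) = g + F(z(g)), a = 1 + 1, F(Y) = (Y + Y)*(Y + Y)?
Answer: 12684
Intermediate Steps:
z(A) = 6 (z(A) = 3 + 3 = 6)
F(Y) = 4*Y**2 (F(Y) = (2*Y)*(2*Y) = 4*Y**2)
a = 2
R(g) = 144 + g (R(g) = g + 4*6**2 = g + 4*36 = g + 144 = 144 + g)
R(a)*87 - 18 = (144 + 2)*87 - 18 = 146*87 - 18 = 12702 - 18 = 12684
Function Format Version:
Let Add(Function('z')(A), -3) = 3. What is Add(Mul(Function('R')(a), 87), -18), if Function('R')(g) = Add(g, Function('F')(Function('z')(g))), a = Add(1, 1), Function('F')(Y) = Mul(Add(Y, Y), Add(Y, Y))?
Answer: 12684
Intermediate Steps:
Function('z')(A) = 6 (Function('z')(A) = Add(3, 3) = 6)
Function('F')(Y) = Mul(4, Pow(Y, 2)) (Function('F')(Y) = Mul(Mul(2, Y), Mul(2, Y)) = Mul(4, Pow(Y, 2)))
a = 2
Function('R')(g) = Add(144, g) (Function('R')(g) = Add(g, Mul(4, Pow(6, 2))) = Add(g, Mul(4, 36)) = Add(g, 144) = Add(144, g))
Add(Mul(Function('R')(a), 87), -18) = Add(Mul(Add(144, 2), 87), -18) = Add(Mul(146, 87), -18) = Add(12702, -18) = 12684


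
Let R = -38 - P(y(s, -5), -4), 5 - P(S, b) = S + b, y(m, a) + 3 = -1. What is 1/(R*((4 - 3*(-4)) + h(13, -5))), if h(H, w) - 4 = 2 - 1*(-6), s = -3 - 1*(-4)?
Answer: -1/1428 ≈ -0.00070028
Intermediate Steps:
s = 1 (s = -3 + 4 = 1)
y(m, a) = -4 (y(m, a) = -3 - 1 = -4)
P(S, b) = 5 - S - b (P(S, b) = 5 - (S + b) = 5 + (-S - b) = 5 - S - b)
R = -51 (R = -38 - (5 - 1*(-4) - 1*(-4)) = -38 - (5 + 4 + 4) = -38 - 1*13 = -38 - 13 = -51)
h(H, w) = 12 (h(H, w) = 4 + (2 - 1*(-6)) = 4 + (2 + 6) = 4 + 8 = 12)
1/(R*((4 - 3*(-4)) + h(13, -5))) = 1/(-51*((4 - 3*(-4)) + 12)) = 1/(-51*((4 + 12) + 12)) = 1/(-51*(16 + 12)) = 1/(-51*28) = 1/(-1428) = -1/1428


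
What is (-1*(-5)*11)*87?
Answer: 4785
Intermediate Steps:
(-1*(-5)*11)*87 = (5*11)*87 = 55*87 = 4785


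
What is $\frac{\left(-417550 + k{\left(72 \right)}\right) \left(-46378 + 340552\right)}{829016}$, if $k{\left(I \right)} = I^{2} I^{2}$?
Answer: $\frac{1945689340311}{207254} \approx 9.388 \cdot 10^{6}$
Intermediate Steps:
$k{\left(I \right)} = I^{4}$
$\frac{\left(-417550 + k{\left(72 \right)}\right) \left(-46378 + 340552\right)}{829016} = \frac{\left(-417550 + 72^{4}\right) \left(-46378 + 340552\right)}{829016} = \left(-417550 + 26873856\right) 294174 \cdot \frac{1}{829016} = 26456306 \cdot 294174 \cdot \frac{1}{829016} = 7782757361244 \cdot \frac{1}{829016} = \frac{1945689340311}{207254}$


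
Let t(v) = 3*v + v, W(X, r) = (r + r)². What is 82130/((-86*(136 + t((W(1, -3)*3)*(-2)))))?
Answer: 955/728 ≈ 1.3118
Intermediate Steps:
W(X, r) = 4*r² (W(X, r) = (2*r)² = 4*r²)
t(v) = 4*v
82130/((-86*(136 + t((W(1, -3)*3)*(-2))))) = 82130/((-86*(136 + 4*(((4*(-3)²)*3)*(-2))))) = 82130/((-86*(136 + 4*(((4*9)*3)*(-2))))) = 82130/((-86*(136 + 4*((36*3)*(-2))))) = 82130/((-86*(136 + 4*(108*(-2))))) = 82130/((-86*(136 + 4*(-216)))) = 82130/((-86*(136 - 864))) = 82130/((-86*(-728))) = 82130/62608 = 82130*(1/62608) = 955/728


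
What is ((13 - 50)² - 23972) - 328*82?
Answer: -49499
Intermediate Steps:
((13 - 50)² - 23972) - 328*82 = ((-37)² - 23972) - 26896 = (1369 - 23972) - 26896 = -22603 - 26896 = -49499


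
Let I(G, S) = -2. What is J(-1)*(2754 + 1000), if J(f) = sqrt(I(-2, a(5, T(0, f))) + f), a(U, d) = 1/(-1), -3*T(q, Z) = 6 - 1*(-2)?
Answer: 3754*I*sqrt(3) ≈ 6502.1*I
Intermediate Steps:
T(q, Z) = -8/3 (T(q, Z) = -(6 - 1*(-2))/3 = -(6 + 2)/3 = -1/3*8 = -8/3)
a(U, d) = -1 (a(U, d) = 1*(-1) = -1)
J(f) = sqrt(-2 + f)
J(-1)*(2754 + 1000) = sqrt(-2 - 1)*(2754 + 1000) = sqrt(-3)*3754 = (I*sqrt(3))*3754 = 3754*I*sqrt(3)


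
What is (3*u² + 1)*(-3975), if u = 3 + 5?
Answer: -767175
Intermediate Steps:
u = 8
(3*u² + 1)*(-3975) = (3*8² + 1)*(-3975) = (3*64 + 1)*(-3975) = (192 + 1)*(-3975) = 193*(-3975) = -767175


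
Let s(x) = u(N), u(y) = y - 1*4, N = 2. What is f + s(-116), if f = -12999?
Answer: -13001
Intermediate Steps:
u(y) = -4 + y (u(y) = y - 4 = -4 + y)
s(x) = -2 (s(x) = -4 + 2 = -2)
f + s(-116) = -12999 - 2 = -13001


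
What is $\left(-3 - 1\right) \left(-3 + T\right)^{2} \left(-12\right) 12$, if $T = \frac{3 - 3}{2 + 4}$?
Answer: $5184$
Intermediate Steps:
$T = 0$ ($T = \frac{0}{6} = 0 \cdot \frac{1}{6} = 0$)
$\left(-3 - 1\right) \left(-3 + T\right)^{2} \left(-12\right) 12 = \left(-3 - 1\right) \left(-3 + 0\right)^{2} \left(-12\right) 12 = - 4 \left(-3\right)^{2} \left(-12\right) 12 = \left(-4\right) 9 \left(-12\right) 12 = \left(-36\right) \left(-12\right) 12 = 432 \cdot 12 = 5184$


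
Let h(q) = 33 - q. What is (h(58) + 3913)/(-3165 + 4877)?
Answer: 243/107 ≈ 2.2710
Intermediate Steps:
(h(58) + 3913)/(-3165 + 4877) = ((33 - 1*58) + 3913)/(-3165 + 4877) = ((33 - 58) + 3913)/1712 = (-25 + 3913)*(1/1712) = 3888*(1/1712) = 243/107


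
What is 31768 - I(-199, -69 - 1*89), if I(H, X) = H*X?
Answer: 326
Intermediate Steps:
31768 - I(-199, -69 - 1*89) = 31768 - (-199)*(-69 - 1*89) = 31768 - (-199)*(-69 - 89) = 31768 - (-199)*(-158) = 31768 - 1*31442 = 31768 - 31442 = 326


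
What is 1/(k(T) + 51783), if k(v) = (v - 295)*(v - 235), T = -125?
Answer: 1/202983 ≈ 4.9265e-6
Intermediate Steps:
k(v) = (-295 + v)*(-235 + v)
1/(k(T) + 51783) = 1/((69325 + (-125)**2 - 530*(-125)) + 51783) = 1/((69325 + 15625 + 66250) + 51783) = 1/(151200 + 51783) = 1/202983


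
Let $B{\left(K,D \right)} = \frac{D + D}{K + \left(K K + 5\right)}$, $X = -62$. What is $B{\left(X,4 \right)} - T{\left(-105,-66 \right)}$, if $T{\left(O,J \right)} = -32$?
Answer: $\frac{121192}{3787} \approx 32.002$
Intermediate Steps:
$B{\left(K,D \right)} = \frac{2 D}{5 + K + K^{2}}$ ($B{\left(K,D \right)} = \frac{2 D}{K + \left(K^{2} + 5\right)} = \frac{2 D}{K + \left(5 + K^{2}\right)} = \frac{2 D}{5 + K + K^{2}}$)
$B{\left(X,4 \right)} - T{\left(-105,-66 \right)} = 2 \cdot 4 \frac{1}{5 - 62 + \left(-62\right)^{2}} - -32 = 2 \cdot 4 \frac{1}{5 - 62 + 3844} + 32 = 2 \cdot 4 \cdot \frac{1}{3787} + 32 = \frac{8}{3787} + 32 = \frac{121192}{3787}$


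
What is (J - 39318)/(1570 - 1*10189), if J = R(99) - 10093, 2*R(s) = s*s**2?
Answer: -871477/17238 ≈ -50.556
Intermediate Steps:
R(s) = s**3/2 (R(s) = (s*s**2)/2 = s**3/2)
J = 950113/2 (J = (1/2)*99**3 - 10093 = (1/2)*970299 - 10093 = 970299/2 - 10093 = 950113/2 ≈ 4.7506e+5)
(J - 39318)/(1570 - 1*10189) = (950113/2 - 39318)/(1570 - 1*10189) = 871477/(2*(1570 - 10189)) = (871477/2)/(-8619) = (871477/2)*(-1/8619) = -871477/17238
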